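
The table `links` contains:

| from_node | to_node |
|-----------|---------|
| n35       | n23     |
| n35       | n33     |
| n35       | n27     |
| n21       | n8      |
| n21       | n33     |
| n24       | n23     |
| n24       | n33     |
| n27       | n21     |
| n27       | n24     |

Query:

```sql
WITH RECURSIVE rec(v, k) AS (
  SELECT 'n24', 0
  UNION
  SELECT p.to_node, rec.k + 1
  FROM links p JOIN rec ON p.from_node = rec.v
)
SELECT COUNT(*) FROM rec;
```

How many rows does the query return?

Base: (n24, k=0).
Iteration 1: edges from {n24} -> (n23, k=1), (n33, k=1).
Iteration 2: no outgoing edges from {n23,n33}; recursion stops.
Total rows emitted: 3.

3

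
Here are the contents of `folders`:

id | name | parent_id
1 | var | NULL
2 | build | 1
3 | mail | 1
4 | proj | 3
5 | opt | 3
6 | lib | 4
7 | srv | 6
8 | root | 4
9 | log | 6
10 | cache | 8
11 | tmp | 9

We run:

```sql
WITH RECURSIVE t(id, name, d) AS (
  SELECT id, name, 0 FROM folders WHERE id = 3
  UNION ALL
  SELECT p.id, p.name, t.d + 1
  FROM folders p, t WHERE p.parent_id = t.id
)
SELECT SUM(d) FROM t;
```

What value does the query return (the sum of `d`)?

19

Base: id=3 (mail) at d 0.
Iteration 1: rows with parent_id in {3} -> proj (id 4, d 1), opt (id 5, d 1).
Iteration 2: rows with parent_id in {4,5} -> lib (id 6, d 2), root (id 8, d 2).
Iteration 3: rows with parent_id in {6,8} -> srv (id 7, d 3), log (id 9, d 3), cache (id 10, d 3).
Iteration 4: rows with parent_id in {7,9,10} -> tmp (id 11, d 4).
Iteration 5: no rows with parent_id in {11}; recursion stops.
SUM(d) = 0 + 1 + 1 + 2 + 2 + 3 + 3 + 3 + 4 = 19.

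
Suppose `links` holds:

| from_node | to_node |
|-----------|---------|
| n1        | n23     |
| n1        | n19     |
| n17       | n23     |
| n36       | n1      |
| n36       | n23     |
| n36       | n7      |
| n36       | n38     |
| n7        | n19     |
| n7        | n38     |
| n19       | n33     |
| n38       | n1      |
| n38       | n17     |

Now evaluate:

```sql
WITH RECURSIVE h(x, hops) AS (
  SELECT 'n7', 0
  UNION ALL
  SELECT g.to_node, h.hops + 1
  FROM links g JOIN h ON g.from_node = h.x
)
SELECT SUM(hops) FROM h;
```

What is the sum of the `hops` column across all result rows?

Base: (n7, hops=0).
Iteration 1: edges from {n7} -> (n19, hops=1), (n38, hops=1).
Iteration 2: edges from {n19,n38} -> (n1, hops=2), (n17, hops=2), (n33, hops=2).
Iteration 3: edges from {n1,n17,n33} -> (n19, hops=3), (n23, hops=3) x2. [UNION ALL keeps all 3 new rows, including repeats]
Iteration 4: edges from {n19,n23} -> (n33, hops=4).
Iteration 5: no outgoing edges from {n33}; recursion stops.
SUM(hops) = 0 + 1 + 1 + 2 + 2 + 2 + 3 + 3 + 3 + 4 = 21.

21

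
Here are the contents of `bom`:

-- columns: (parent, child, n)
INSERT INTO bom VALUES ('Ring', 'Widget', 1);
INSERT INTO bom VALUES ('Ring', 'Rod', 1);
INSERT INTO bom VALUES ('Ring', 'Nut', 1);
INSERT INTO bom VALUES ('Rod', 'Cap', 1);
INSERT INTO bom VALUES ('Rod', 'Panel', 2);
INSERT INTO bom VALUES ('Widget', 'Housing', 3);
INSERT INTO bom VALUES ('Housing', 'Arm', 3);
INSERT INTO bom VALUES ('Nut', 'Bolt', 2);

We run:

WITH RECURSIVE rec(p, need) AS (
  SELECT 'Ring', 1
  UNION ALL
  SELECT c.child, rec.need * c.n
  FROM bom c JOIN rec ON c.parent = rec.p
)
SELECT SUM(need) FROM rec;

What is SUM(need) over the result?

21

Base: (Ring, need=1).
Iteration 1: components of {Ring} -> Nut = 1*1 = 1, Rod = 1*1 = 1, Widget = 1*1 = 1.
Iteration 2: components of {Nut,Rod,Widget} -> Bolt = 1*2 = 2, Cap = 1*1 = 1, Housing = 1*3 = 3, Panel = 1*2 = 2.
Iteration 3: components of {Bolt,Cap,Housing,Panel} -> Arm = 3*3 = 9.
Iteration 4: no further components; recursion stops.
SUM(need) = 1 + 1 + 1 + 1 + 3 + 1 + 2 + 2 + 9 = 21.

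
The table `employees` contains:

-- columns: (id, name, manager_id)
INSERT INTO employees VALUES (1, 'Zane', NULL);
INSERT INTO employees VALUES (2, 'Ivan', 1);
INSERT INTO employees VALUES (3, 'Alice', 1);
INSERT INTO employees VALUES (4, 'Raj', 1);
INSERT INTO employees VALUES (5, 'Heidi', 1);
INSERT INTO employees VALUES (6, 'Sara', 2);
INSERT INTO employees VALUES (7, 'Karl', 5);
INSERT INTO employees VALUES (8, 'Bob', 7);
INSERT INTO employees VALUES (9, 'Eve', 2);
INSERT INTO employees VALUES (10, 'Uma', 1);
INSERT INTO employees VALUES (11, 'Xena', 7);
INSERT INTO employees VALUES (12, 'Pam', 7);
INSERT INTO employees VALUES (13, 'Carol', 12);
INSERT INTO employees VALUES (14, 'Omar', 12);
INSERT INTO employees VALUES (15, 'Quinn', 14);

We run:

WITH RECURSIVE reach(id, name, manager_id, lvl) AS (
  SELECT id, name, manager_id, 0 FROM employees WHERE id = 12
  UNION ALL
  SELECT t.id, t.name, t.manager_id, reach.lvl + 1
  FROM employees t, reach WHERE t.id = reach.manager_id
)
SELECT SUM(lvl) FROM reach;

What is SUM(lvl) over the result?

Base: id=12 (Pam), manager_id=7, lvl 0.
Iteration 1: join on id=7 -> Karl (id 7, manager_id=5, lvl 1).
Iteration 2: join on id=5 -> Heidi (id 5, manager_id=1, lvl 2).
Iteration 3: join on id=1 -> Zane (id 1, manager_id=NULL, lvl 3).
Iteration 4: manager_id is NULL; no match; recursion stops.
SUM(lvl) = 0 + 1 + 2 + 3 = 6.

6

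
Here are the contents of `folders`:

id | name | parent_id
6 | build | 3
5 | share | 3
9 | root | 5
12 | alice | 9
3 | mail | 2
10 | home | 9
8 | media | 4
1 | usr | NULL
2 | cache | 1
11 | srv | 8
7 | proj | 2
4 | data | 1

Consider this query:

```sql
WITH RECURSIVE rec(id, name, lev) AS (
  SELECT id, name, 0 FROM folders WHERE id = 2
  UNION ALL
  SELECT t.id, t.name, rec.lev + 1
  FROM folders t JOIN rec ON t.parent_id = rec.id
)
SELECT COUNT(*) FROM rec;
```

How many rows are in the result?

Base: id=2 (cache) at lev 0.
Iteration 1: rows with parent_id in {2} -> mail (id 3, lev 1), proj (id 7, lev 1).
Iteration 2: rows with parent_id in {3,7} -> share (id 5, lev 2), build (id 6, lev 2).
Iteration 3: rows with parent_id in {5,6} -> root (id 9, lev 3).
Iteration 4: rows with parent_id in {9} -> home (id 10, lev 4), alice (id 12, lev 4).
Iteration 5: no rows with parent_id in {10,12}; recursion stops.
Total rows emitted: 8.

8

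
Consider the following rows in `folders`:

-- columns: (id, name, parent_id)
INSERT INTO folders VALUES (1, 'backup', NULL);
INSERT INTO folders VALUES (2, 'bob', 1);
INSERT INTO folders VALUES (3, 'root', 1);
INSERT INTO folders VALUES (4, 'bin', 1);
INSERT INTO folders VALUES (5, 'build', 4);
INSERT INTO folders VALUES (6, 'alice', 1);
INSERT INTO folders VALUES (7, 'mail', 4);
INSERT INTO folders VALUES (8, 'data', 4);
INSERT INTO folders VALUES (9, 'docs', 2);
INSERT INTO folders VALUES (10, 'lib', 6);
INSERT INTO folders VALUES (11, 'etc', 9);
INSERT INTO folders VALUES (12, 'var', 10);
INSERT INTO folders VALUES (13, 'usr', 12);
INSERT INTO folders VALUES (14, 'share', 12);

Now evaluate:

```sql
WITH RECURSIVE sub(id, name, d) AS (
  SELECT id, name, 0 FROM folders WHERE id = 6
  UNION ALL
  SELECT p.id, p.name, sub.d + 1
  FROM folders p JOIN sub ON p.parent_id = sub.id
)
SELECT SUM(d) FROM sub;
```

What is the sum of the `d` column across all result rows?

9

Base: id=6 (alice) at d 0.
Iteration 1: rows with parent_id in {6} -> lib (id 10, d 1).
Iteration 2: rows with parent_id in {10} -> var (id 12, d 2).
Iteration 3: rows with parent_id in {12} -> usr (id 13, d 3), share (id 14, d 3).
Iteration 4: no rows with parent_id in {13,14}; recursion stops.
SUM(d) = 0 + 1 + 2 + 3 + 3 = 9.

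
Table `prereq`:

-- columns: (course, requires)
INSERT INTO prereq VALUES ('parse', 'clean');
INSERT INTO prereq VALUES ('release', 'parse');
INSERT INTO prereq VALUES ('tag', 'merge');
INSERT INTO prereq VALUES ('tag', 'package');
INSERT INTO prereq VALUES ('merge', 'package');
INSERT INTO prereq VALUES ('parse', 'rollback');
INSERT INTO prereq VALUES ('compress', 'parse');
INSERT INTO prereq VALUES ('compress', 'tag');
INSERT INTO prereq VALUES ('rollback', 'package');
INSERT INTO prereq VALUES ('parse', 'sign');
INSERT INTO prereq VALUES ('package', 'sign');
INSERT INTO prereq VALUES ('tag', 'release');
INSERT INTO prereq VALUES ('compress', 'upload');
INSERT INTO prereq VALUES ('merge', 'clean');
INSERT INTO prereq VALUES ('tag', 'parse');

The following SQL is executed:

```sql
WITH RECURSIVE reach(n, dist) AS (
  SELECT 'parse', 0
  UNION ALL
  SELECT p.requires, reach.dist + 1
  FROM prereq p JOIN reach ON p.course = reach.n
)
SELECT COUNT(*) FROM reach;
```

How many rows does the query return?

Base: (parse, dist=0).
Iteration 1: edges from {parse} -> (clean, dist=1), (rollback, dist=1), (sign, dist=1).
Iteration 2: edges from {clean,rollback,sign} -> (package, dist=2).
Iteration 3: edges from {package} -> (sign, dist=3).
Iteration 4: no outgoing edges from {sign}; recursion stops.
Total rows emitted: 6.

6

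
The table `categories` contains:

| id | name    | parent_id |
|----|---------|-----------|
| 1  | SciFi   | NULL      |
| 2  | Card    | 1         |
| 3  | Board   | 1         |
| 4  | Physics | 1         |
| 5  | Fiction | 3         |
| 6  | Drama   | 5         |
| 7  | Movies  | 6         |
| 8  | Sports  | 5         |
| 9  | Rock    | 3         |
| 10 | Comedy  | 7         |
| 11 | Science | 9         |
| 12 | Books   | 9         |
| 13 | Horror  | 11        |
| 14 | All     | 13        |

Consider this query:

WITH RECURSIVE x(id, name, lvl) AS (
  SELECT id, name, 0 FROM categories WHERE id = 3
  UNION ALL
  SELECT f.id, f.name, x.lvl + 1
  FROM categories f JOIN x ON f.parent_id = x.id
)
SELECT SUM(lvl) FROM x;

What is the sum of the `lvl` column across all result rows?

24

Base: id=3 (Board) at lvl 0.
Iteration 1: rows with parent_id in {3} -> Fiction (id 5, lvl 1), Rock (id 9, lvl 1).
Iteration 2: rows with parent_id in {5,9} -> Drama (id 6, lvl 2), Sports (id 8, lvl 2), Science (id 11, lvl 2), Books (id 12, lvl 2).
Iteration 3: rows with parent_id in {6,8,11,12} -> Movies (id 7, lvl 3), Horror (id 13, lvl 3).
Iteration 4: rows with parent_id in {7,13} -> Comedy (id 10, lvl 4), All (id 14, lvl 4).
Iteration 5: no rows with parent_id in {10,14}; recursion stops.
SUM(lvl) = 0 + 1 + 1 + 2 + 2 + 2 + 2 + 3 + 3 + 4 + 4 = 24.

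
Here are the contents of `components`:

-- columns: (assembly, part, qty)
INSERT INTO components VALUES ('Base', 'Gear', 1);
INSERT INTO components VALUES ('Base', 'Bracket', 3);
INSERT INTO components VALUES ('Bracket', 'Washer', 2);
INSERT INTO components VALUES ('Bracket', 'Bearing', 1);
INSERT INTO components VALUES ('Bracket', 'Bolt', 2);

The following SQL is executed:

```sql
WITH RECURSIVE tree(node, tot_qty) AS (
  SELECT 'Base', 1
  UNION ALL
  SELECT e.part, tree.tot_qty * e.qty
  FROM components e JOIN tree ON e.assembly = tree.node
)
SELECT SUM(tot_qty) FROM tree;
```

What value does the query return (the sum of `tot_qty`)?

Base: (Base, tot_qty=1).
Iteration 1: components of {Base} -> Bracket = 1*3 = 3, Gear = 1*1 = 1.
Iteration 2: components of {Bracket,Gear} -> Bearing = 3*1 = 3, Bolt = 3*2 = 6, Washer = 3*2 = 6.
Iteration 3: no further components; recursion stops.
SUM(tot_qty) = 1 + 1 + 3 + 6 + 3 + 6 = 20.

20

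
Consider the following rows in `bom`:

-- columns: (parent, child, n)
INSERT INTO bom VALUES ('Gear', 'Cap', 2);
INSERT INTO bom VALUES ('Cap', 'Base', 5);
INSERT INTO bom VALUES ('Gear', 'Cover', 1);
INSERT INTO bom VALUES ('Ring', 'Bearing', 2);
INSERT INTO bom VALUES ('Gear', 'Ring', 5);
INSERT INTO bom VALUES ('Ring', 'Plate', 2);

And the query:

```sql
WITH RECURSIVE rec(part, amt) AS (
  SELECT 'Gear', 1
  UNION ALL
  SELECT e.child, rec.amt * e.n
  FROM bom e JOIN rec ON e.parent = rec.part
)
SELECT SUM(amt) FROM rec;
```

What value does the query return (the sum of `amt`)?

Base: (Gear, amt=1).
Iteration 1: components of {Gear} -> Cap = 1*2 = 2, Cover = 1*1 = 1, Ring = 1*5 = 5.
Iteration 2: components of {Cap,Cover,Ring} -> Base = 2*5 = 10, Bearing = 5*2 = 10, Plate = 5*2 = 10.
Iteration 3: no further components; recursion stops.
SUM(amt) = 1 + 2 + 1 + 5 + 10 + 10 + 10 = 39.

39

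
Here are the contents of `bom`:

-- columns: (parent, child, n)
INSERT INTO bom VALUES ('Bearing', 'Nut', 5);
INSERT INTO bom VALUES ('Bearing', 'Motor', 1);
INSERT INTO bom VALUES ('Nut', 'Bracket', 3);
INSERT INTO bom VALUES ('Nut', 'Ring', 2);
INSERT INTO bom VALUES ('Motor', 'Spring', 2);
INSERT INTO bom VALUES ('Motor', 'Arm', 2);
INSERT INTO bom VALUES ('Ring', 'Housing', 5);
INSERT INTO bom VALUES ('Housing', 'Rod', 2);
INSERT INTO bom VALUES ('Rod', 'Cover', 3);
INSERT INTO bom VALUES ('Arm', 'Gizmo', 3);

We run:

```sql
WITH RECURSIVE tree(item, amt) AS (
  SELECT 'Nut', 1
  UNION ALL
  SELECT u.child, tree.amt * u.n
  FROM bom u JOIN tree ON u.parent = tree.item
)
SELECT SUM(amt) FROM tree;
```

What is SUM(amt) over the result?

96

Base: (Nut, amt=1).
Iteration 1: components of {Nut} -> Bracket = 1*3 = 3, Ring = 1*2 = 2.
Iteration 2: components of {Bracket,Ring} -> Housing = 2*5 = 10.
Iteration 3: components of {Housing} -> Rod = 10*2 = 20.
Iteration 4: components of {Rod} -> Cover = 20*3 = 60.
Iteration 5: no further components; recursion stops.
SUM(amt) = 1 + 3 + 2 + 10 + 20 + 60 = 96.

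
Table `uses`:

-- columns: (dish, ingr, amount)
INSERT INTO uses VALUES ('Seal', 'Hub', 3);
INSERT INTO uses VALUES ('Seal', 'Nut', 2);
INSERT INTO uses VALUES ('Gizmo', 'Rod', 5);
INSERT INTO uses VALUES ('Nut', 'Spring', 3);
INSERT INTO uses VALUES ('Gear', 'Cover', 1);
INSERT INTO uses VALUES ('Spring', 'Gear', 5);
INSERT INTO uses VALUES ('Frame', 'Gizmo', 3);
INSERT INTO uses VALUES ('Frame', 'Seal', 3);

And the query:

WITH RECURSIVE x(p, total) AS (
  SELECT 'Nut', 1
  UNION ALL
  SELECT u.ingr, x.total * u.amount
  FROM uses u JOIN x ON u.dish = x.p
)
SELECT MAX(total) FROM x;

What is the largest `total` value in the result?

15

Base: (Nut, total=1).
Iteration 1: components of {Nut} -> Spring = 1*3 = 3.
Iteration 2: components of {Spring} -> Gear = 3*5 = 15.
Iteration 3: components of {Gear} -> Cover = 15*1 = 15.
Iteration 4: no further components; recursion stops.
total values: 1, 3, 15, 15; the maximum is 15.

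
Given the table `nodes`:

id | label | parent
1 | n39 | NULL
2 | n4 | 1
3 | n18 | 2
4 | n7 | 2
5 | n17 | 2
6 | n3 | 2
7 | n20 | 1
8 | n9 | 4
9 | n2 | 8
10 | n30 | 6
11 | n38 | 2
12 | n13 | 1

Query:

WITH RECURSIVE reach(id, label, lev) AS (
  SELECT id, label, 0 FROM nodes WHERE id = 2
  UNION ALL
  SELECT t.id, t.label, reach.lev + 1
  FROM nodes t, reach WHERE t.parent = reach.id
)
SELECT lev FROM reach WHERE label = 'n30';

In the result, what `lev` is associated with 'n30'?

Base: id=2 (n4) at lev 0.
Iteration 1: rows with parent in {2} -> n18 (id 3, lev 1), n7 (id 4, lev 1), n17 (id 5, lev 1), n3 (id 6, lev 1), n38 (id 11, lev 1).
Iteration 2: rows with parent in {3,4,5,6,11} -> n9 (id 8, lev 2), n30 (id 10, lev 2).
Iteration 3: rows with parent in {8,10} -> n2 (id 9, lev 3).
Iteration 4: no rows with parent in {9}; recursion stops.

2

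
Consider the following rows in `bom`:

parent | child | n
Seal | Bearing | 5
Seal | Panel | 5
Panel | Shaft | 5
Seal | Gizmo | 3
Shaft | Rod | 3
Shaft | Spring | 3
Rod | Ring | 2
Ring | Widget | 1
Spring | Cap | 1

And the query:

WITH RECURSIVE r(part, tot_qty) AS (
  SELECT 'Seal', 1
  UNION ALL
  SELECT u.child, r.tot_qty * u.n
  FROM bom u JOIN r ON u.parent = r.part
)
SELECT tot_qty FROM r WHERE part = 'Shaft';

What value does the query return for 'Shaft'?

Base: (Seal, tot_qty=1).
Iteration 1: components of {Seal} -> Bearing = 1*5 = 5, Gizmo = 1*3 = 3, Panel = 1*5 = 5.
Iteration 2: components of {Bearing,Gizmo,Panel} -> Shaft = 5*5 = 25.
Iteration 3: components of {Shaft} -> Rod = 25*3 = 75, Spring = 25*3 = 75.
Iteration 4: components of {Rod,Spring} -> Cap = 75*1 = 75, Ring = 75*2 = 150.
Iteration 5: components of {Cap,Ring} -> Widget = 150*1 = 150.
Iteration 6: no further components; recursion stops.

25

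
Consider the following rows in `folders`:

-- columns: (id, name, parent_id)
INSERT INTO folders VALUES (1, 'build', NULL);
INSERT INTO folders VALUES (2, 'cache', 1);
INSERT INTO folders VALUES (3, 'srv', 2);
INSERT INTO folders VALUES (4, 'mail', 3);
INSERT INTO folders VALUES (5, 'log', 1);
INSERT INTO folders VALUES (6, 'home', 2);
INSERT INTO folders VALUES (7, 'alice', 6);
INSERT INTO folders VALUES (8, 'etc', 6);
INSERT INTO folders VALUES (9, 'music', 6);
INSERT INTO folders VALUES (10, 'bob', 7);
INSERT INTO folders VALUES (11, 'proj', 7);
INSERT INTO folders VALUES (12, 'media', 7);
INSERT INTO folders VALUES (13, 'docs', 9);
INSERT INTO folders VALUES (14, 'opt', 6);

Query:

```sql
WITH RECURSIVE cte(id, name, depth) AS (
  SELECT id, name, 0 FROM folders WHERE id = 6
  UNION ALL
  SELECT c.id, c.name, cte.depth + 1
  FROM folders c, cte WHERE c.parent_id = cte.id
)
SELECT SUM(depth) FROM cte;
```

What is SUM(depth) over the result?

12

Base: id=6 (home) at depth 0.
Iteration 1: rows with parent_id in {6} -> alice (id 7, depth 1), etc (id 8, depth 1), music (id 9, depth 1), opt (id 14, depth 1).
Iteration 2: rows with parent_id in {7,8,9,14} -> bob (id 10, depth 2), proj (id 11, depth 2), media (id 12, depth 2), docs (id 13, depth 2).
Iteration 3: no rows with parent_id in {10,11,12,13}; recursion stops.
SUM(depth) = 0 + 1 + 1 + 1 + 1 + 2 + 2 + 2 + 2 = 12.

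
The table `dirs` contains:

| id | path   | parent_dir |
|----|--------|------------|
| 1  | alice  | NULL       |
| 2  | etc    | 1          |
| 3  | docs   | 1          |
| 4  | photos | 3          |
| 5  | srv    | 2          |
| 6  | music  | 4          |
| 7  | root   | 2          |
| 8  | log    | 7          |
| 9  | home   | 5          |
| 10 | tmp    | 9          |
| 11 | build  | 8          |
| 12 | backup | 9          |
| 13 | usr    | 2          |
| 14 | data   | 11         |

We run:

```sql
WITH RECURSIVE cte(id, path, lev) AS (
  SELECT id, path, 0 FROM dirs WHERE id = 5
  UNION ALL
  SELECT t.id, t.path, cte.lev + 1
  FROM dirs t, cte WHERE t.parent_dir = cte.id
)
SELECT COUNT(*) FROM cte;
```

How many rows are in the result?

4

Base: id=5 (srv) at lev 0.
Iteration 1: rows with parent_dir in {5} -> home (id 9, lev 1).
Iteration 2: rows with parent_dir in {9} -> tmp (id 10, lev 2), backup (id 12, lev 2).
Iteration 3: no rows with parent_dir in {10,12}; recursion stops.
Total rows emitted: 4.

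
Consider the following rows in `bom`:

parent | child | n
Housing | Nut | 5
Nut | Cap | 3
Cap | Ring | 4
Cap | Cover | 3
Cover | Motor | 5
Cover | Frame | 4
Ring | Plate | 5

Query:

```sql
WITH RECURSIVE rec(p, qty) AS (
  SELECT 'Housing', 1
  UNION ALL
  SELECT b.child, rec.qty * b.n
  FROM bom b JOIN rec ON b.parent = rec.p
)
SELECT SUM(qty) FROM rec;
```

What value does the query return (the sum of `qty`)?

831

Base: (Housing, qty=1).
Iteration 1: components of {Housing} -> Nut = 1*5 = 5.
Iteration 2: components of {Nut} -> Cap = 5*3 = 15.
Iteration 3: components of {Cap} -> Cover = 15*3 = 45, Ring = 15*4 = 60.
Iteration 4: components of {Cover,Ring} -> Frame = 45*4 = 180, Motor = 45*5 = 225, Plate = 60*5 = 300.
Iteration 5: no further components; recursion stops.
SUM(qty) = 1 + 5 + 15 + 60 + 45 + 300 + 225 + 180 = 831.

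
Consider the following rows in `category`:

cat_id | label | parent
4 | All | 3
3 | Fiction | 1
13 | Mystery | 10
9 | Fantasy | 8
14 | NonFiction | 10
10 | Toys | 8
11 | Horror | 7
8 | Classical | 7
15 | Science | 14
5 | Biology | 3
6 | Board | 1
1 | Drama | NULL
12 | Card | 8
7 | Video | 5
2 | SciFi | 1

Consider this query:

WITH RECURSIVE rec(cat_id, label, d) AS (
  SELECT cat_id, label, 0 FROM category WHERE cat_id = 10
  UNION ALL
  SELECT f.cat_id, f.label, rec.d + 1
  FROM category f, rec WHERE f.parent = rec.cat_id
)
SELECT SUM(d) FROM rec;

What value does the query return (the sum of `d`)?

4

Base: cat_id=10 (Toys) at d 0.
Iteration 1: rows with parent in {10} -> Mystery (id 13, d 1), NonFiction (id 14, d 1).
Iteration 2: rows with parent in {13,14} -> Science (id 15, d 2).
Iteration 3: no rows with parent in {15}; recursion stops.
SUM(d) = 0 + 1 + 1 + 2 = 4.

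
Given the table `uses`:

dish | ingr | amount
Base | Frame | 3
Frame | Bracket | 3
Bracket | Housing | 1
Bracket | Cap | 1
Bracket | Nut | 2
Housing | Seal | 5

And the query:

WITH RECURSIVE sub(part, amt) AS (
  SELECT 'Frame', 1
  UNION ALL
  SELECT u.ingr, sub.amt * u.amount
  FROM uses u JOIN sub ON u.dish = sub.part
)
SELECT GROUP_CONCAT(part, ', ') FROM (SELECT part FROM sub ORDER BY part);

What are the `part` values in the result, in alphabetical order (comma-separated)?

Bracket, Cap, Frame, Housing, Nut, Seal

Base: (Frame, amt=1).
Iteration 1: components of {Frame} -> Bracket = 1*3 = 3.
Iteration 2: components of {Bracket} -> Cap = 3*1 = 3, Housing = 3*1 = 3, Nut = 3*2 = 6.
Iteration 3: components of {Cap,Housing,Nut} -> Seal = 3*5 = 15.
Iteration 4: no further components; recursion stops.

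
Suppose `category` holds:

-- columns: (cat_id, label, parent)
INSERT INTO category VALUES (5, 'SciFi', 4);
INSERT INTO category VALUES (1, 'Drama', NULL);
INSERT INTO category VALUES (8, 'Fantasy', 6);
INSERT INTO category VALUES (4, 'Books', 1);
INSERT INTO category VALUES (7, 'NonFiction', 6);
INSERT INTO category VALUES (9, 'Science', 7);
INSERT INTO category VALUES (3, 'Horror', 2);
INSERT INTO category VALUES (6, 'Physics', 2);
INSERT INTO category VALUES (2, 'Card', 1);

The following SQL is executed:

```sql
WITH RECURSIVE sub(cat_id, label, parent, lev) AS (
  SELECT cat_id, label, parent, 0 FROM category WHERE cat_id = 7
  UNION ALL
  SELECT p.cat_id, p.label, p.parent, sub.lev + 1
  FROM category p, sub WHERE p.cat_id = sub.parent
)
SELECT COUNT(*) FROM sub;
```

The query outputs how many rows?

Base: cat_id=7 (NonFiction), parent=6, lev 0.
Iteration 1: join on cat_id=6 -> Physics (id 6, parent=2, lev 1).
Iteration 2: join on cat_id=2 -> Card (id 2, parent=1, lev 2).
Iteration 3: join on cat_id=1 -> Drama (id 1, parent=NULL, lev 3).
Iteration 4: parent is NULL; no match; recursion stops.
Total rows emitted: 4.

4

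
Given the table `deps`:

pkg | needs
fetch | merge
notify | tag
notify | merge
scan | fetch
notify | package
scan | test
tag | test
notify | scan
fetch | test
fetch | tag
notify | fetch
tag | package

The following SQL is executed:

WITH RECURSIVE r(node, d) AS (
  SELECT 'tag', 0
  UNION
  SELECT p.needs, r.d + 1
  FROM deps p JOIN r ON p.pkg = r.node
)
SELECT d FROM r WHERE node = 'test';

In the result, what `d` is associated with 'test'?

Base: (tag, d=0).
Iteration 1: edges from {tag} -> (package, d=1), (test, d=1).
Iteration 2: no outgoing edges from {package,test}; recursion stops.

1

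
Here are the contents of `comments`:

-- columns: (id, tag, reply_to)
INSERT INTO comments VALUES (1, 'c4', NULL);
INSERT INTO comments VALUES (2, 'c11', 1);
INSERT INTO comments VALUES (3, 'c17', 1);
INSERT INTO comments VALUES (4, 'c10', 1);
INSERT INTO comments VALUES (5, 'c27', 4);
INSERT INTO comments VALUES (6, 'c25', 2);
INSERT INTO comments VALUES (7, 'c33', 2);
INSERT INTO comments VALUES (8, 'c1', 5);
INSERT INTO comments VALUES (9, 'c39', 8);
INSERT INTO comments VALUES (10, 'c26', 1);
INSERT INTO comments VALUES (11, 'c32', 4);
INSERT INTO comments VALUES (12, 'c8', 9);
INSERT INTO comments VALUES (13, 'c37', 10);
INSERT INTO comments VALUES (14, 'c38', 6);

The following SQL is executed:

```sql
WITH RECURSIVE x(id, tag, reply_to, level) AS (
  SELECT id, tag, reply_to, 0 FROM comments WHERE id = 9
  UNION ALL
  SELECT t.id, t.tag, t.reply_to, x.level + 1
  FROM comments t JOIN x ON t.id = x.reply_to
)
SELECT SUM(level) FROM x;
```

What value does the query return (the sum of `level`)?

Base: id=9 (c39), reply_to=8, level 0.
Iteration 1: join on id=8 -> c1 (id 8, reply_to=5, level 1).
Iteration 2: join on id=5 -> c27 (id 5, reply_to=4, level 2).
Iteration 3: join on id=4 -> c10 (id 4, reply_to=1, level 3).
Iteration 4: join on id=1 -> c4 (id 1, reply_to=NULL, level 4).
Iteration 5: reply_to is NULL; no match; recursion stops.
SUM(level) = 0 + 1 + 2 + 3 + 4 = 10.

10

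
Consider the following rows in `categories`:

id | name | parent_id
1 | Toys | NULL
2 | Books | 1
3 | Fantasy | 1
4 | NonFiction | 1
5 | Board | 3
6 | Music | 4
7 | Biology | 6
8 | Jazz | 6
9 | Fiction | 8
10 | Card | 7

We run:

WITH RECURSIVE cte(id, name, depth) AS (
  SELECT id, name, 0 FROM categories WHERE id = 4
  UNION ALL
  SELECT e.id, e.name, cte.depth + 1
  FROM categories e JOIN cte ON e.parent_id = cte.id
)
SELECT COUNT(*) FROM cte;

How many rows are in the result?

6

Base: id=4 (NonFiction) at depth 0.
Iteration 1: rows with parent_id in {4} -> Music (id 6, depth 1).
Iteration 2: rows with parent_id in {6} -> Biology (id 7, depth 2), Jazz (id 8, depth 2).
Iteration 3: rows with parent_id in {7,8} -> Fiction (id 9, depth 3), Card (id 10, depth 3).
Iteration 4: no rows with parent_id in {9,10}; recursion stops.
Total rows emitted: 6.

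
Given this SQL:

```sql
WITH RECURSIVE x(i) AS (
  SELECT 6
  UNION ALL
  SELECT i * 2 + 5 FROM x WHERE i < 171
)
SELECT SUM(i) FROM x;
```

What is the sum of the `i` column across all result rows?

Base: i=6.
Iteration 1: 6 < 171 holds -> i = 6 * 2 + 5 = 17.
Iteration 2: 17 < 171 holds -> i = 17 * 2 + 5 = 39.
Iteration 3: 39 < 171 holds -> i = 39 * 2 + 5 = 83.
Iteration 4: 83 < 171 holds -> i = 83 * 2 + 5 = 171.
Iteration 5: 171 < 171 fails; recursion stops.
SUM(i) = 6 + 17 + 39 + 83 + 171 = 316.

316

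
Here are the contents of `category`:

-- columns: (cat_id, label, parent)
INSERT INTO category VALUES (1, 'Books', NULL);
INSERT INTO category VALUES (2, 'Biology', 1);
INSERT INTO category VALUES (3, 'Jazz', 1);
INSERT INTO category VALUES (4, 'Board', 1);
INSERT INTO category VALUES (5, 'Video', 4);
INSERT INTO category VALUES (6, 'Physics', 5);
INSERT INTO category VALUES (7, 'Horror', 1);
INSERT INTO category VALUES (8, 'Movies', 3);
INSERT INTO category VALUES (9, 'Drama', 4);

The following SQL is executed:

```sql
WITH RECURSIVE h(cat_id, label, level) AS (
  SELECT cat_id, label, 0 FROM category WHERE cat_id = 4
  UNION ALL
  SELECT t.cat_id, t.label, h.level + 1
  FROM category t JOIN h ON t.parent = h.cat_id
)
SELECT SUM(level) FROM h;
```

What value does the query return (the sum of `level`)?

4

Base: cat_id=4 (Board) at level 0.
Iteration 1: rows with parent in {4} -> Video (id 5, level 1), Drama (id 9, level 1).
Iteration 2: rows with parent in {5,9} -> Physics (id 6, level 2).
Iteration 3: no rows with parent in {6}; recursion stops.
SUM(level) = 0 + 1 + 1 + 2 = 4.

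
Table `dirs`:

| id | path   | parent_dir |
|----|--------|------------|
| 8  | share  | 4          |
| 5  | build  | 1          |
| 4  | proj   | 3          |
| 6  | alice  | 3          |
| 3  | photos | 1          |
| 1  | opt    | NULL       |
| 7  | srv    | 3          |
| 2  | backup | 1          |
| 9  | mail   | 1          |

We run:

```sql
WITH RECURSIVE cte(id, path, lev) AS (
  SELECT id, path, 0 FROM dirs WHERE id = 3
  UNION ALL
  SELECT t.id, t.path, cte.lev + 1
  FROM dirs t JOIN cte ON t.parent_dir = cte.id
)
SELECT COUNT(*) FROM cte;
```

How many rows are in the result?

Base: id=3 (photos) at lev 0.
Iteration 1: rows with parent_dir in {3} -> proj (id 4, lev 1), alice (id 6, lev 1), srv (id 7, lev 1).
Iteration 2: rows with parent_dir in {4,6,7} -> share (id 8, lev 2).
Iteration 3: no rows with parent_dir in {8}; recursion stops.
Total rows emitted: 5.

5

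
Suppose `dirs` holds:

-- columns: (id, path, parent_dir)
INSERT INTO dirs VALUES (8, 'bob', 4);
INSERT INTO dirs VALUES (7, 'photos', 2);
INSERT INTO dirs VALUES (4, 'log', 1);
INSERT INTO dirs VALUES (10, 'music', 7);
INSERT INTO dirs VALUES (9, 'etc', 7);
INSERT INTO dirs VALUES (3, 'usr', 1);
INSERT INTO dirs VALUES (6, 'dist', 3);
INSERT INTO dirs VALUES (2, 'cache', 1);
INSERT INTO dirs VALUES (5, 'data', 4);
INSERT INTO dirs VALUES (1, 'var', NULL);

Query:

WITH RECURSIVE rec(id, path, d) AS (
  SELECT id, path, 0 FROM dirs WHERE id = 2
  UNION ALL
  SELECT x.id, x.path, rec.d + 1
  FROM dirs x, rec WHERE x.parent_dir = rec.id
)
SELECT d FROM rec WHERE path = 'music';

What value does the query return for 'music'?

2

Base: id=2 (cache) at d 0.
Iteration 1: rows with parent_dir in {2} -> photos (id 7, d 1).
Iteration 2: rows with parent_dir in {7} -> etc (id 9, d 2), music (id 10, d 2).
Iteration 3: no rows with parent_dir in {9,10}; recursion stops.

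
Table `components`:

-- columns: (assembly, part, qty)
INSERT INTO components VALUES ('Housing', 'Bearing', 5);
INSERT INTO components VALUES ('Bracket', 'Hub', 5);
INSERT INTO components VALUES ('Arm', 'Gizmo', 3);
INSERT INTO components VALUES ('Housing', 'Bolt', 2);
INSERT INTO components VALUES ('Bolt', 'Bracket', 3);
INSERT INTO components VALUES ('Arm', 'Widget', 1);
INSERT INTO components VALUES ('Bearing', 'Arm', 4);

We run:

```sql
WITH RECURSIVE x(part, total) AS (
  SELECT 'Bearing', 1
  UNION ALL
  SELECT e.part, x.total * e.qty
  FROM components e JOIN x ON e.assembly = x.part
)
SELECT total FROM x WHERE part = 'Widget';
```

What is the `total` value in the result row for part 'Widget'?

4

Base: (Bearing, total=1).
Iteration 1: components of {Bearing} -> Arm = 1*4 = 4.
Iteration 2: components of {Arm} -> Gizmo = 4*3 = 12, Widget = 4*1 = 4.
Iteration 3: no further components; recursion stops.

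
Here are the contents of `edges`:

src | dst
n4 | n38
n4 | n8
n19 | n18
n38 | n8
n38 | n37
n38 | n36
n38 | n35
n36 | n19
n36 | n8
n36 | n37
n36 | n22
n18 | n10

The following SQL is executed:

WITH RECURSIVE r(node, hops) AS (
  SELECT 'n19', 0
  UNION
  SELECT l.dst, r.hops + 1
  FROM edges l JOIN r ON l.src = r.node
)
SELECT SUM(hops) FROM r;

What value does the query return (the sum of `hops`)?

Base: (n19, hops=0).
Iteration 1: edges from {n19} -> (n18, hops=1).
Iteration 2: edges from {n18} -> (n10, hops=2).
Iteration 3: no outgoing edges from {n10}; recursion stops.
SUM(hops) = 0 + 1 + 2 = 3.

3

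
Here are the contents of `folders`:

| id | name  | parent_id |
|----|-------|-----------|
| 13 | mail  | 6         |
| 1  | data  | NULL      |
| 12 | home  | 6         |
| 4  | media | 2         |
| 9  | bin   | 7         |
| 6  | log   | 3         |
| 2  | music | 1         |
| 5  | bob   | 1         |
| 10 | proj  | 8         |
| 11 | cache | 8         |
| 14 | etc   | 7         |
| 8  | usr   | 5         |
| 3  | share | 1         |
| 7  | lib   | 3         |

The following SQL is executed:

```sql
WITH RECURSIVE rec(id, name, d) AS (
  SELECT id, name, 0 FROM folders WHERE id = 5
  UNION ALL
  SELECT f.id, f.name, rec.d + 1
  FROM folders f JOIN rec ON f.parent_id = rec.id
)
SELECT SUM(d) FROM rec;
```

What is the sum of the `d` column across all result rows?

5

Base: id=5 (bob) at d 0.
Iteration 1: rows with parent_id in {5} -> usr (id 8, d 1).
Iteration 2: rows with parent_id in {8} -> proj (id 10, d 2), cache (id 11, d 2).
Iteration 3: no rows with parent_id in {10,11}; recursion stops.
SUM(d) = 0 + 1 + 2 + 2 = 5.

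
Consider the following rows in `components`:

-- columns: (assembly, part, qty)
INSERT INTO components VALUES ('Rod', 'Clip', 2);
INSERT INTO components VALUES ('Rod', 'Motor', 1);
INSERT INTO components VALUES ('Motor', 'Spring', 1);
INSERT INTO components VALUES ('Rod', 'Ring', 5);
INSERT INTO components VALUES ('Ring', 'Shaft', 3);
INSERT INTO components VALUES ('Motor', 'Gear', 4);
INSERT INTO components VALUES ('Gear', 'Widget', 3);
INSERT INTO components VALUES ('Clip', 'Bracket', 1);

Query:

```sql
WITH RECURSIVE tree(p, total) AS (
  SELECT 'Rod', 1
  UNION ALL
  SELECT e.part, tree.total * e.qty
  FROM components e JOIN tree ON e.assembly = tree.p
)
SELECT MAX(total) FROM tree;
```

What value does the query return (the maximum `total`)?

Base: (Rod, total=1).
Iteration 1: components of {Rod} -> Clip = 1*2 = 2, Motor = 1*1 = 1, Ring = 1*5 = 5.
Iteration 2: components of {Clip,Motor,Ring} -> Bracket = 2*1 = 2, Gear = 1*4 = 4, Shaft = 5*3 = 15, Spring = 1*1 = 1.
Iteration 3: components of {Bracket,Gear,Shaft,Spring} -> Widget = 4*3 = 12.
Iteration 4: no further components; recursion stops.
total values: 1, 2, 1, 5, 2, 1, 4, 15, 12; the maximum is 15.

15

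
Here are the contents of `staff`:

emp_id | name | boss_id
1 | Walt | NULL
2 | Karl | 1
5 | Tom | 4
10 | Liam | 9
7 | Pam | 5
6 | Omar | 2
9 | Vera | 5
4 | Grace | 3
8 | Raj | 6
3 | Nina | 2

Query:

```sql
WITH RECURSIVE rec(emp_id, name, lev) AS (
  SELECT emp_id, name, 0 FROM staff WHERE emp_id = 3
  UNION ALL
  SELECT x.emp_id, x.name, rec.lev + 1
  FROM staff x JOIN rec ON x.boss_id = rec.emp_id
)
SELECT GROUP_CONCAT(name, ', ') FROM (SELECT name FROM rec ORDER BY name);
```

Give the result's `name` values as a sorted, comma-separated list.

Grace, Liam, Nina, Pam, Tom, Vera

Base: emp_id=3 (Nina) at lev 0.
Iteration 1: rows with boss_id in {3} -> Grace (id 4, lev 1).
Iteration 2: rows with boss_id in {4} -> Tom (id 5, lev 2).
Iteration 3: rows with boss_id in {5} -> Pam (id 7, lev 3), Vera (id 9, lev 3).
Iteration 4: rows with boss_id in {7,9} -> Liam (id 10, lev 4).
Iteration 5: no rows with boss_id in {10}; recursion stops.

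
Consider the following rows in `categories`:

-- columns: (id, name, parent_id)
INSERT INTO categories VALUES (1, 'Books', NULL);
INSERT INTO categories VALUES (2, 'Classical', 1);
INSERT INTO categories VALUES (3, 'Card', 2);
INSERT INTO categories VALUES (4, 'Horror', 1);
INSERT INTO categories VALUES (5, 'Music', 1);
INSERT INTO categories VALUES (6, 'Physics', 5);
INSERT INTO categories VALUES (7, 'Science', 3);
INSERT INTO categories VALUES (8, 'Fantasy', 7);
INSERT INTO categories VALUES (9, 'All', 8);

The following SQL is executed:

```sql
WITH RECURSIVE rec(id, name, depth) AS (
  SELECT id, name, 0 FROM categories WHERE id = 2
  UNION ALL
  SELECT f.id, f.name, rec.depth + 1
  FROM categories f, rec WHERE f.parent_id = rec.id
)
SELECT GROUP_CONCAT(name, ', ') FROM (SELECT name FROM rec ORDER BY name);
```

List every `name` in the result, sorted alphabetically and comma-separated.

All, Card, Classical, Fantasy, Science

Base: id=2 (Classical) at depth 0.
Iteration 1: rows with parent_id in {2} -> Card (id 3, depth 1).
Iteration 2: rows with parent_id in {3} -> Science (id 7, depth 2).
Iteration 3: rows with parent_id in {7} -> Fantasy (id 8, depth 3).
Iteration 4: rows with parent_id in {8} -> All (id 9, depth 4).
Iteration 5: no rows with parent_id in {9}; recursion stops.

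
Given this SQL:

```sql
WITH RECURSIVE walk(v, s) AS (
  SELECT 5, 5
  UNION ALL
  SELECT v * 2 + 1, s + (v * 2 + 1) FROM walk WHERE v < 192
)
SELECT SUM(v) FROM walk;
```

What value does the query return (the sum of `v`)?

755

Base: v=5, s=5.
Iteration 1: 5 < 192 holds -> v = 5 * 2 + 1 = 11, s = 5 + 11 = 16.
Iteration 2: 11 < 192 holds -> v = 11 * 2 + 1 = 23, s = 16 + 23 = 39.
Iteration 3: 23 < 192 holds -> v = 23 * 2 + 1 = 47, s = 39 + 47 = 86.
Iteration 4: 47 < 192 holds -> v = 47 * 2 + 1 = 95, s = 86 + 95 = 181.
Iteration 5: 95 < 192 holds -> v = 95 * 2 + 1 = 191, s = 181 + 191 = 372.
Iteration 6: 191 < 192 holds -> v = 191 * 2 + 1 = 383, s = 372 + 383 = 755.
Iteration 7: 383 < 192 fails; recursion stops.
SUM(v) = 5 + 11 + 23 + 47 + 95 + 191 + 383 = 755.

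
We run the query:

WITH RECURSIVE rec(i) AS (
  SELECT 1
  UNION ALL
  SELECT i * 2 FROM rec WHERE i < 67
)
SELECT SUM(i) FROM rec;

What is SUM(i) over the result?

255

Base: i=1.
Iteration 1: 1 < 67 holds -> i = 1 * 2 = 2.
Iteration 2: 2 < 67 holds -> i = 2 * 2 = 4.
Iteration 3: 4 < 67 holds -> i = 4 * 2 = 8.
Iteration 4: 8 < 67 holds -> i = 8 * 2 = 16.
Iteration 5: 16 < 67 holds -> i = 16 * 2 = 32.
Iteration 6: 32 < 67 holds -> i = 32 * 2 = 64.
Iteration 7: 64 < 67 holds -> i = 64 * 2 = 128.
Iteration 8: 128 < 67 fails; recursion stops.
SUM(i) = 1 + 2 + 4 + 8 + 16 + 32 + 64 + 128 = 255.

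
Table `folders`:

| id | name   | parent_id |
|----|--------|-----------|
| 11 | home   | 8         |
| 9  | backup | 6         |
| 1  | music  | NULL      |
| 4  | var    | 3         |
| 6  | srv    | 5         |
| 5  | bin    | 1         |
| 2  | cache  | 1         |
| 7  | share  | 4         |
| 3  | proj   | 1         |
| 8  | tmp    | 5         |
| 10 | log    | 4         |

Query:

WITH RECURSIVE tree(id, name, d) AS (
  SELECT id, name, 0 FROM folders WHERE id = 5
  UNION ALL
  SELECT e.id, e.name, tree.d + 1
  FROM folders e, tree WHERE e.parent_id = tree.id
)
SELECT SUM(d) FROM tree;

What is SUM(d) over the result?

6

Base: id=5 (bin) at d 0.
Iteration 1: rows with parent_id in {5} -> srv (id 6, d 1), tmp (id 8, d 1).
Iteration 2: rows with parent_id in {6,8} -> backup (id 9, d 2), home (id 11, d 2).
Iteration 3: no rows with parent_id in {9,11}; recursion stops.
SUM(d) = 0 + 1 + 1 + 2 + 2 = 6.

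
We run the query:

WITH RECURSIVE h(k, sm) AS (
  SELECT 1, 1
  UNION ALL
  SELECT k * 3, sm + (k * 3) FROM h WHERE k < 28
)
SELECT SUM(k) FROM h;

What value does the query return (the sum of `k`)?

Base: k=1, sm=1.
Iteration 1: 1 < 28 holds -> k = 1 * 3 = 3, sm = 1 + 3 = 4.
Iteration 2: 3 < 28 holds -> k = 3 * 3 = 9, sm = 4 + 9 = 13.
Iteration 3: 9 < 28 holds -> k = 9 * 3 = 27, sm = 13 + 27 = 40.
Iteration 4: 27 < 28 holds -> k = 27 * 3 = 81, sm = 40 + 81 = 121.
Iteration 5: 81 < 28 fails; recursion stops.
SUM(k) = 1 + 3 + 9 + 27 + 81 = 121.

121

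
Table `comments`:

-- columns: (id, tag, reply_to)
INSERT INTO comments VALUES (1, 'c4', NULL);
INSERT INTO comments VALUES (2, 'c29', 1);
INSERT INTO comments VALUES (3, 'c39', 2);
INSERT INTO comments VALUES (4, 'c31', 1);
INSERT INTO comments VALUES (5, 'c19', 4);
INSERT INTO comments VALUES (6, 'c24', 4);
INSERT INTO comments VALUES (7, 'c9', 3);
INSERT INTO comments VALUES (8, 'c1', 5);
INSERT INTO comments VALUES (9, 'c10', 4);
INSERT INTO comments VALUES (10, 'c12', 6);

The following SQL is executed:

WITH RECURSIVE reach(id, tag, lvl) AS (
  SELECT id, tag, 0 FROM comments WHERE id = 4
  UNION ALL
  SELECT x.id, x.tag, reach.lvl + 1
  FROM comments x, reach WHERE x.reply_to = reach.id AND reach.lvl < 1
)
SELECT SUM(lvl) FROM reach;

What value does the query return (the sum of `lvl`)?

Base: id=4 (c31) at lvl 0.
Iteration 1: rows with reply_to in {4} -> c19 (id 5, lvl 1), c24 (id 6, lvl 1), c10 (id 9, lvl 1).
Iteration 2: lvl < 1 fails for all current rows; recursion stops.
SUM(lvl) = 0 + 1 + 1 + 1 = 3.

3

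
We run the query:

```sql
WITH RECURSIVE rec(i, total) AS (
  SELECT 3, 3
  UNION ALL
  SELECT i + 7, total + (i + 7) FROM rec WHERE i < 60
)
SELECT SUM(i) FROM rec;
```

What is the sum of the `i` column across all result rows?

345

Base: i=3, total=3.
Iteration 1: 3 < 60 holds -> i = 3 + 7 = 10, total = 3 + 10 = 13.
Iteration 2: 10 < 60 holds -> i = 10 + 7 = 17, total = 13 + 17 = 30.
Iteration 3: 17 < 60 holds -> i = 17 + 7 = 24, total = 30 + 24 = 54.
Iteration 4: 24 < 60 holds -> i = 24 + 7 = 31, total = 54 + 31 = 85.
Iteration 5: 31 < 60 holds -> i = 31 + 7 = 38, total = 85 + 38 = 123.
Iteration 6: 38 < 60 holds -> i = 38 + 7 = 45, total = 123 + 45 = 168.
Iteration 7: 45 < 60 holds -> i = 45 + 7 = 52, total = 168 + 52 = 220.
Iteration 8: 52 < 60 holds -> i = 52 + 7 = 59, total = 220 + 59 = 279.
Iteration 9: 59 < 60 holds -> i = 59 + 7 = 66, total = 279 + 66 = 345.
Iteration 10: 66 < 60 fails; recursion stops.
SUM(i) = 3 + 10 + 17 + 24 + 31 + 38 + 45 + 52 + 59 + 66 = 345.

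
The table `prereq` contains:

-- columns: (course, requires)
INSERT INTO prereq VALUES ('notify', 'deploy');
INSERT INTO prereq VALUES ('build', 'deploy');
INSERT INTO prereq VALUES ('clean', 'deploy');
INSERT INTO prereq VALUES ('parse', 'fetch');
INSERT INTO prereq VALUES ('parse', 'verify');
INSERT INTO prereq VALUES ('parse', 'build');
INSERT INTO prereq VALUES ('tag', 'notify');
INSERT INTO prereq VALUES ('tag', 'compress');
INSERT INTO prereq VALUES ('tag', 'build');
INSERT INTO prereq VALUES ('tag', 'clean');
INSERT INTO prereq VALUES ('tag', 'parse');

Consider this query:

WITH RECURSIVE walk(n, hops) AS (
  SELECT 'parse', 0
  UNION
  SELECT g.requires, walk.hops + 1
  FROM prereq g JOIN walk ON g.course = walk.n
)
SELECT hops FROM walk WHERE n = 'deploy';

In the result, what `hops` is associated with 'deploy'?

Base: (parse, hops=0).
Iteration 1: edges from {parse} -> (build, hops=1), (fetch, hops=1), (verify, hops=1).
Iteration 2: edges from {build,fetch,verify} -> (deploy, hops=2).
Iteration 3: no outgoing edges from {deploy}; recursion stops.

2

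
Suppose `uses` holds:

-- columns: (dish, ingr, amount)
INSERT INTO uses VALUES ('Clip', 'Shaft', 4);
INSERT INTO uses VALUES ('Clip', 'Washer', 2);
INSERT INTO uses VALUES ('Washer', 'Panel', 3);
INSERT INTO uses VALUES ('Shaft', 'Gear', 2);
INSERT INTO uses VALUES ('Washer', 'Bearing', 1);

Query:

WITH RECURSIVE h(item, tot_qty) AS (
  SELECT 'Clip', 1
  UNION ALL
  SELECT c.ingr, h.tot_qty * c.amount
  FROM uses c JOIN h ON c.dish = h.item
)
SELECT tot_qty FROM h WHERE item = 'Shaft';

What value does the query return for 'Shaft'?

Base: (Clip, tot_qty=1).
Iteration 1: components of {Clip} -> Shaft = 1*4 = 4, Washer = 1*2 = 2.
Iteration 2: components of {Shaft,Washer} -> Bearing = 2*1 = 2, Gear = 4*2 = 8, Panel = 2*3 = 6.
Iteration 3: no further components; recursion stops.

4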